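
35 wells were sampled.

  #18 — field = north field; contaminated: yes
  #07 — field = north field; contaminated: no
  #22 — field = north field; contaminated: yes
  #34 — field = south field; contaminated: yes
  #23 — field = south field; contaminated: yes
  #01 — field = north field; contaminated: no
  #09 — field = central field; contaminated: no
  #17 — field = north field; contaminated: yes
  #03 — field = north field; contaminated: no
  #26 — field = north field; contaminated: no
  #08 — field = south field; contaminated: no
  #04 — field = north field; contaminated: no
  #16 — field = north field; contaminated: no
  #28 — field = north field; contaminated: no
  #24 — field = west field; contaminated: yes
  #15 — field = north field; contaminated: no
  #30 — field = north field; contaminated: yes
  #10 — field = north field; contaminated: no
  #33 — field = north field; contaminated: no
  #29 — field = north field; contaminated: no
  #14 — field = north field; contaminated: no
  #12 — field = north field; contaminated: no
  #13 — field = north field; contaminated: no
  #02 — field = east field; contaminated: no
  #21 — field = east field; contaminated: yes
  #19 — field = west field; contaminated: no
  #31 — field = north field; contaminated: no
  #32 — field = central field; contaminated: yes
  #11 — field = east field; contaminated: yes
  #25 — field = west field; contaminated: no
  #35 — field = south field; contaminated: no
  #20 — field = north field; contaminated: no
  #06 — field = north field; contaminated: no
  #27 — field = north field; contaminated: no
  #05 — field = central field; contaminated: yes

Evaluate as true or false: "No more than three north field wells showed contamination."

False

Truth condition: |A ∩ B| ≤ 3.
|A| = 22, |A ∩ B| = 4, |A ∖ B| = 18.
|A ∩ B| = 4, so the statement is false.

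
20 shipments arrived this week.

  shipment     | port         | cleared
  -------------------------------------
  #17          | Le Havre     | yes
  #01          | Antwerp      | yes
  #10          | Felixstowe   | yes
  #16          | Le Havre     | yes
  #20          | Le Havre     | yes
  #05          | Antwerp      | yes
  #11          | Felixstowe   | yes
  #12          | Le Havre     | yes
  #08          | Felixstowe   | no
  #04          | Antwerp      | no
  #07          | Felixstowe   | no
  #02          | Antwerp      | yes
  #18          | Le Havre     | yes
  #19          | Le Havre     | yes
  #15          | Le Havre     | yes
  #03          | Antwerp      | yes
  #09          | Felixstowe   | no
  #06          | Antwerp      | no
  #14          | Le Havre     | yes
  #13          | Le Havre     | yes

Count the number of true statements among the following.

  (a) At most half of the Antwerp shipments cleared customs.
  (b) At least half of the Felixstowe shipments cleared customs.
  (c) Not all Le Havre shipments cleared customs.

(a) Antwerp: |A| = 6, |A ∩ B| = 4; needs |A ∩ B| ≤ |A ∖ B| — false.
(b) Felixstowe: |A| = 5, |A ∩ B| = 2; needs |A ∩ B| ≥ |A ∖ B| — false.
(c) Le Havre: |A| = 9, |A ∩ B| = 9; needs A ⊄ B (|A ∖ B| ≥ 1) — false.

0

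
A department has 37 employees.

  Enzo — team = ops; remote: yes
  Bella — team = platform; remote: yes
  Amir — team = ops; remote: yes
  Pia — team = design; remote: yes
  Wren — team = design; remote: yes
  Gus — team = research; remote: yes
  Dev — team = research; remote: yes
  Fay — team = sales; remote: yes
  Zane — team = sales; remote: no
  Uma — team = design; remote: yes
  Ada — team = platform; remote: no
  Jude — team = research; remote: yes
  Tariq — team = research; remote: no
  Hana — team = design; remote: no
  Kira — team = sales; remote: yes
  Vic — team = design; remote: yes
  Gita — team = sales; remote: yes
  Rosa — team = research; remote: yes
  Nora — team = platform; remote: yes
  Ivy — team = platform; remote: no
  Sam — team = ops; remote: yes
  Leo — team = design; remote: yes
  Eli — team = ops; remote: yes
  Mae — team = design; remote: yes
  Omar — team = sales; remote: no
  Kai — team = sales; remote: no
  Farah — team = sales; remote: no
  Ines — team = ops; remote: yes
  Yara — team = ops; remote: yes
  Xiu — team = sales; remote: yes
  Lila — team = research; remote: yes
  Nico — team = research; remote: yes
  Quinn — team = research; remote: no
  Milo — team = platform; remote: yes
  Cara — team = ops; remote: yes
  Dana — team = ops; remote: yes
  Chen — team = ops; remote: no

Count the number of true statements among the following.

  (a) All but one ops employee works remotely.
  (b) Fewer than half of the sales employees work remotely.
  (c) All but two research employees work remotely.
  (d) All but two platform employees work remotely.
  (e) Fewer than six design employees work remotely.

3

(a) ops: |A| = 9, |A ∩ B| = 8; needs |A ∖ B| = 1 — true.
(b) sales: |A| = 8, |A ∩ B| = 4; needs |A ∩ B| < |A ∖ B| — false.
(c) research: |A| = 8, |A ∩ B| = 6; needs |A ∖ B| = 2 — true.
(d) platform: |A| = 5, |A ∩ B| = 3; needs |A ∖ B| = 2 — true.
(e) design: |A| = 7, |A ∩ B| = 6; needs |A ∩ B| < 6 — false.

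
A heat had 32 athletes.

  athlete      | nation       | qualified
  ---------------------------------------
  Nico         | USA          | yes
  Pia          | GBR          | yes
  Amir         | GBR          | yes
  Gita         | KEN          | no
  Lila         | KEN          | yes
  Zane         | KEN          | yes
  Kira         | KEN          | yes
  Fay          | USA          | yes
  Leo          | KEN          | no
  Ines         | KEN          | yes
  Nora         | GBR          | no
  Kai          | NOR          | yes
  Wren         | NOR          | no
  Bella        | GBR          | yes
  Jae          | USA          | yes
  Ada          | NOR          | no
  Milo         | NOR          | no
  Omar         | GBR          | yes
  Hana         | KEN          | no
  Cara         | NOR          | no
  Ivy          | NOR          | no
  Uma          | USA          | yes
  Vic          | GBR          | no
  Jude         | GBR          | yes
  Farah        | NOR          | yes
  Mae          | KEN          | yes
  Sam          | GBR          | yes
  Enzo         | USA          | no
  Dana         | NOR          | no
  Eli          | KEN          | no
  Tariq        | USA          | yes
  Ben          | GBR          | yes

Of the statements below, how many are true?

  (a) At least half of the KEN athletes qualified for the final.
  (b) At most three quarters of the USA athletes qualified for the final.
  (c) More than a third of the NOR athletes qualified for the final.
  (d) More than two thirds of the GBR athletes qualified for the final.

2

(a) KEN: |A| = 9, |A ∩ B| = 5; needs |A ∩ B| ≥ |A ∖ B| — true.
(b) USA: |A| = 6, |A ∩ B| = 5; needs |A ∩ B| / |A| ≤ 3/4 — false.
(c) NOR: |A| = 8, |A ∩ B| = 2; needs |A ∩ B| / |A| > 1/3 — false.
(d) GBR: |A| = 9, |A ∩ B| = 7; needs |A ∩ B| / |A| > 2/3 — true.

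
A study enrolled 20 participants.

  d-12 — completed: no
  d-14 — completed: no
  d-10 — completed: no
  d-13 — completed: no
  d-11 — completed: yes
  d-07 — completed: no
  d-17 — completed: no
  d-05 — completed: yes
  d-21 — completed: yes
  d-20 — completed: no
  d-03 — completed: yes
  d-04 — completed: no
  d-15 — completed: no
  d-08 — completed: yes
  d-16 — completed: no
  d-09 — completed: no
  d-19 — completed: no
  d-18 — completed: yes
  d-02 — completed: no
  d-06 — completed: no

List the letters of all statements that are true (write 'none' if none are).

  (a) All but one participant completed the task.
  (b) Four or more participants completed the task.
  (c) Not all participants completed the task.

(b), (c)

|A| = 20, |A ∩ B| = 6, |A ∖ B| = 14.
(a) |A ∖ B| = 1: fails.
(b) |A ∩ B| ≥ 4: holds.
(c) A ⊄ B (|A ∖ B| ≥ 1): holds.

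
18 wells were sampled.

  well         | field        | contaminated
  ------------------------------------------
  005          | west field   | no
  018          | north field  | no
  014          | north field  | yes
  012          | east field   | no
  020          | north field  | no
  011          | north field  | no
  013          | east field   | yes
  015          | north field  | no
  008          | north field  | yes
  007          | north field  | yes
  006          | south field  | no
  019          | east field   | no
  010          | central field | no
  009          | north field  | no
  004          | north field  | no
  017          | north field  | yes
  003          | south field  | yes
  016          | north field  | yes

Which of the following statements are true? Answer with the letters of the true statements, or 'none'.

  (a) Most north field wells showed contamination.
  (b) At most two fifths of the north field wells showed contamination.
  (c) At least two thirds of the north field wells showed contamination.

none

|A| = 11, |A ∩ B| = 5, |A ∖ B| = 6.
(a) |A ∩ B| > |A ∖ B|: fails.
(b) |A ∩ B| / |A| ≤ 2/5: fails.
(c) |A ∩ B| / |A| ≥ 2/3: fails.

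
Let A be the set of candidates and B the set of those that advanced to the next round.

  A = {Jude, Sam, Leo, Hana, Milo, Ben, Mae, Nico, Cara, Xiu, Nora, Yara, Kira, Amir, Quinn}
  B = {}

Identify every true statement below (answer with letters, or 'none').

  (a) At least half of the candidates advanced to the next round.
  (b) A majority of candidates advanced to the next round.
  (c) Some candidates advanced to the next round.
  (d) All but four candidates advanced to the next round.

|A| = 15, |A ∩ B| = 0, |A ∖ B| = 15.
(a) |A ∩ B| ≥ |A ∖ B|: fails.
(b) |A ∩ B| > |A ∖ B|: fails.
(c) A ∩ B ≠ ∅ (|A ∩ B| ≥ 1): fails.
(d) |A ∖ B| = 4: fails.

none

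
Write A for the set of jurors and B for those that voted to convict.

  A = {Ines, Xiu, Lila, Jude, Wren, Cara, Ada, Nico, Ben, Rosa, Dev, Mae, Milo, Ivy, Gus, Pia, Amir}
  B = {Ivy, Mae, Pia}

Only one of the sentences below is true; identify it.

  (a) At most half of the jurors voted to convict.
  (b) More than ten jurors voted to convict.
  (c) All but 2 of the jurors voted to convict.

|A| = 17, |A ∩ B| = 3, |A ∖ B| = 14.
(a) requires |A ∩ B| ≤ |A ∖ B|: true.
(b) requires |A ∩ B| > 10: false.
(c) requires |A ∖ B| = 2: false.

(a)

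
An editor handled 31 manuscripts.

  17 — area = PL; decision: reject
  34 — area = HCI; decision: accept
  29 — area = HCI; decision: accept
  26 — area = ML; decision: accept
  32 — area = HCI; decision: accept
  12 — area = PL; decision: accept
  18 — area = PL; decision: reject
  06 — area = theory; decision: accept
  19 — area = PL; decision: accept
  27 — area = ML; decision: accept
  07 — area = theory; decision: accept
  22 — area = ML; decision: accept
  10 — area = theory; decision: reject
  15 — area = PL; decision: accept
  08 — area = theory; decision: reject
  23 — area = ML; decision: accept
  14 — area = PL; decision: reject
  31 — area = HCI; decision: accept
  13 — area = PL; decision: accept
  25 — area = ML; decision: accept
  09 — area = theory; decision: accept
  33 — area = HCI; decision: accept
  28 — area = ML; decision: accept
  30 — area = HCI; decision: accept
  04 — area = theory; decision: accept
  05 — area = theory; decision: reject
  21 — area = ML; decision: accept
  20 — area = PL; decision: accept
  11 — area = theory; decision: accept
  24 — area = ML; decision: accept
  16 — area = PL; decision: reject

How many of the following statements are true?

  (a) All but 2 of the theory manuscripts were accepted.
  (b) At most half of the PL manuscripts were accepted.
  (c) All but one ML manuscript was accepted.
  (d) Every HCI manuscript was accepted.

(a) theory: |A| = 8, |A ∩ B| = 5; needs |A ∖ B| = 2 — false.
(b) PL: |A| = 9, |A ∩ B| = 5; needs |A ∩ B| ≤ |A ∖ B| — false.
(c) ML: |A| = 8, |A ∩ B| = 8; needs |A ∖ B| = 1 — false.
(d) HCI: |A| = 6, |A ∩ B| = 6; needs A ⊆ B, i.e. every element of A is in B (|A ∖ B| = 0) — true.

1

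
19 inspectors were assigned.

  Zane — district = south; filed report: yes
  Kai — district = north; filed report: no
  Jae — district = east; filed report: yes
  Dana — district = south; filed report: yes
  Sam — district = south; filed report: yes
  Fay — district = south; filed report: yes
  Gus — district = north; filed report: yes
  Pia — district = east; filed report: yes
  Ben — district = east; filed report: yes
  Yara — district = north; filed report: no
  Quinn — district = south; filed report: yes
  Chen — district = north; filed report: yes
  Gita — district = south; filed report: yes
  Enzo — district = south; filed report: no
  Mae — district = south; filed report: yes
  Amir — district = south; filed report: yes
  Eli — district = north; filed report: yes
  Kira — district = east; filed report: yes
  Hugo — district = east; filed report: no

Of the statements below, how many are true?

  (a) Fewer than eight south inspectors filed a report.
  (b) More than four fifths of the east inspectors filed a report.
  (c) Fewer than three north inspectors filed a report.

0

(a) south: |A| = 9, |A ∩ B| = 8; needs |A ∩ B| < 8 — false.
(b) east: |A| = 5, |A ∩ B| = 4; needs |A ∩ B| / |A| > 4/5 — false.
(c) north: |A| = 5, |A ∩ B| = 3; needs |A ∩ B| < 3 — false.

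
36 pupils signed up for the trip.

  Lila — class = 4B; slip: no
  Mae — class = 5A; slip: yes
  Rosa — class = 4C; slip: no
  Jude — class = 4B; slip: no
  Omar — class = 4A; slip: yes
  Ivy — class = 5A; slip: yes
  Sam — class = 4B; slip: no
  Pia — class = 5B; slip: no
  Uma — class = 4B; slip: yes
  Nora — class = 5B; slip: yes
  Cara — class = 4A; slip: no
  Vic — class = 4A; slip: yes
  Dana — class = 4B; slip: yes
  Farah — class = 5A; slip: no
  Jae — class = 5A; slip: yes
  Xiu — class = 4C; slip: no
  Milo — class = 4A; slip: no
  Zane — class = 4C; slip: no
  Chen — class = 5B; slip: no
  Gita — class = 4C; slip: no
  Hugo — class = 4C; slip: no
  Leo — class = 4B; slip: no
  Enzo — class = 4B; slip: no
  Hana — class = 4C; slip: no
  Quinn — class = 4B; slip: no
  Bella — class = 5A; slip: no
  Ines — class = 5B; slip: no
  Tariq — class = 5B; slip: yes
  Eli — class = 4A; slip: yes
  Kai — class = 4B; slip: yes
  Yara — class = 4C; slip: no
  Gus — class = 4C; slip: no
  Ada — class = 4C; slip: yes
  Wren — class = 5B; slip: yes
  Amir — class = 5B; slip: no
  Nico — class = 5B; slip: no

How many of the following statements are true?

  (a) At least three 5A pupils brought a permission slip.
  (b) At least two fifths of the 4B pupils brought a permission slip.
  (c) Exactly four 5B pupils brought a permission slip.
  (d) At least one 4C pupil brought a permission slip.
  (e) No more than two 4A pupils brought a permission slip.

(a) 5A: |A| = 5, |A ∩ B| = 3; needs |A ∩ B| ≥ 3 — true.
(b) 4B: |A| = 9, |A ∩ B| = 3; needs |A ∩ B| / |A| ≥ 2/5 — false.
(c) 5B: |A| = 8, |A ∩ B| = 3; needs |A ∩ B| = 4 — false.
(d) 4C: |A| = 9, |A ∩ B| = 1; needs A ∩ B ≠ ∅ (|A ∩ B| ≥ 1) — true.
(e) 4A: |A| = 5, |A ∩ B| = 3; needs |A ∩ B| ≤ 2 — false.

2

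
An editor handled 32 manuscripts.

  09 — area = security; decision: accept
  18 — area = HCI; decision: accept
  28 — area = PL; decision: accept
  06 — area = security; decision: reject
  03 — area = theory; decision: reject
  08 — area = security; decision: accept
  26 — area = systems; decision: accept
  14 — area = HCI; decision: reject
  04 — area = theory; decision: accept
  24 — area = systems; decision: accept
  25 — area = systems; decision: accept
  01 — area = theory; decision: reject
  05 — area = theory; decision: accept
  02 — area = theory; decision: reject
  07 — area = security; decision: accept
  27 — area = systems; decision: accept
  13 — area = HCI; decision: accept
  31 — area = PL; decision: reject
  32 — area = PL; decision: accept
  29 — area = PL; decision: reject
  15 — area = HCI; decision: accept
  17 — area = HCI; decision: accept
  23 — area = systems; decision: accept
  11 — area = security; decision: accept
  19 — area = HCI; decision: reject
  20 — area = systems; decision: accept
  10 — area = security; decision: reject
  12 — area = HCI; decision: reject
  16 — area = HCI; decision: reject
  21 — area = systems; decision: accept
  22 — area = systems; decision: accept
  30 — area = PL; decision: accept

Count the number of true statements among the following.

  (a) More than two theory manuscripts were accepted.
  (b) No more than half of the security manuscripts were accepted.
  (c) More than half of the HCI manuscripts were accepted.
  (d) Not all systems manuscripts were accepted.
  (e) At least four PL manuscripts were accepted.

0

(a) theory: |A| = 5, |A ∩ B| = 2; needs |A ∩ B| > 2 — false.
(b) security: |A| = 6, |A ∩ B| = 4; needs |A ∩ B| ≤ |A ∖ B| — false.
(c) HCI: |A| = 8, |A ∩ B| = 4; needs |A ∩ B| > |A ∖ B| — false.
(d) systems: |A| = 8, |A ∩ B| = 8; needs A ⊄ B (|A ∖ B| ≥ 1) — false.
(e) PL: |A| = 5, |A ∩ B| = 3; needs |A ∩ B| ≥ 4 — false.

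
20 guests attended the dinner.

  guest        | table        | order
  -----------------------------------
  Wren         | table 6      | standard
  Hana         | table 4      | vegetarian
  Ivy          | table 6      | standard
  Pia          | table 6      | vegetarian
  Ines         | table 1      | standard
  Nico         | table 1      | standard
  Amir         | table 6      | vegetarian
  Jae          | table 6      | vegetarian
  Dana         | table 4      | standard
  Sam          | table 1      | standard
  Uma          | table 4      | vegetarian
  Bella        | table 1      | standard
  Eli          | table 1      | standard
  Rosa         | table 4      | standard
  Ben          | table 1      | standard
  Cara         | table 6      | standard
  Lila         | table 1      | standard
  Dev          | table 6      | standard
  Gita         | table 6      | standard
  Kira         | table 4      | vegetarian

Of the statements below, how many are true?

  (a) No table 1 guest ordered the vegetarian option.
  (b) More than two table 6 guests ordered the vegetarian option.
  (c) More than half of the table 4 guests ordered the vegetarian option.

(a) table 1: |A| = 7, |A ∩ B| = 0; needs A ∩ B = ∅ (|A ∩ B| = 0) — true.
(b) table 6: |A| = 8, |A ∩ B| = 3; needs |A ∩ B| > 2 — true.
(c) table 4: |A| = 5, |A ∩ B| = 3; needs |A ∩ B| > |A ∖ B| — true.

3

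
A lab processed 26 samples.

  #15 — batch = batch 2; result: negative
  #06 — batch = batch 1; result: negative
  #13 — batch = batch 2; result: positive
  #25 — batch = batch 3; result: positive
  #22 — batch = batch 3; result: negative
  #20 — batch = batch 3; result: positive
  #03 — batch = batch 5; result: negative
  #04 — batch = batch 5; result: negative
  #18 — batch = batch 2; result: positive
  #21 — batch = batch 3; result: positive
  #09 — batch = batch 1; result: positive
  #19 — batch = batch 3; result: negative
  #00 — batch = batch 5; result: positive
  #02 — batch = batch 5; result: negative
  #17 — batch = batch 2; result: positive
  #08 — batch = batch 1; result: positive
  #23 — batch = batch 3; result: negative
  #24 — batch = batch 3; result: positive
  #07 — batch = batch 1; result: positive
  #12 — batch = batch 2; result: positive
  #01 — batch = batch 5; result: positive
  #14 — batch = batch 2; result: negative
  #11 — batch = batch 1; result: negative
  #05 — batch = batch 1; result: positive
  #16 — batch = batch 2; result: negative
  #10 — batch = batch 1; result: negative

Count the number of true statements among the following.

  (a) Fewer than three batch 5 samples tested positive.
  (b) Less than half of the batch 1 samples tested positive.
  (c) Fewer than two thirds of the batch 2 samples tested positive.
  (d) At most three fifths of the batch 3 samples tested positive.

(a) batch 5: |A| = 5, |A ∩ B| = 2; needs |A ∩ B| < 3 — true.
(b) batch 1: |A| = 7, |A ∩ B| = 4; needs |A ∩ B| < |A ∖ B| — false.
(c) batch 2: |A| = 7, |A ∩ B| = 4; needs |A ∩ B| / |A| < 2/3 — true.
(d) batch 3: |A| = 7, |A ∩ B| = 4; needs |A ∩ B| / |A| ≤ 3/5 — true.

3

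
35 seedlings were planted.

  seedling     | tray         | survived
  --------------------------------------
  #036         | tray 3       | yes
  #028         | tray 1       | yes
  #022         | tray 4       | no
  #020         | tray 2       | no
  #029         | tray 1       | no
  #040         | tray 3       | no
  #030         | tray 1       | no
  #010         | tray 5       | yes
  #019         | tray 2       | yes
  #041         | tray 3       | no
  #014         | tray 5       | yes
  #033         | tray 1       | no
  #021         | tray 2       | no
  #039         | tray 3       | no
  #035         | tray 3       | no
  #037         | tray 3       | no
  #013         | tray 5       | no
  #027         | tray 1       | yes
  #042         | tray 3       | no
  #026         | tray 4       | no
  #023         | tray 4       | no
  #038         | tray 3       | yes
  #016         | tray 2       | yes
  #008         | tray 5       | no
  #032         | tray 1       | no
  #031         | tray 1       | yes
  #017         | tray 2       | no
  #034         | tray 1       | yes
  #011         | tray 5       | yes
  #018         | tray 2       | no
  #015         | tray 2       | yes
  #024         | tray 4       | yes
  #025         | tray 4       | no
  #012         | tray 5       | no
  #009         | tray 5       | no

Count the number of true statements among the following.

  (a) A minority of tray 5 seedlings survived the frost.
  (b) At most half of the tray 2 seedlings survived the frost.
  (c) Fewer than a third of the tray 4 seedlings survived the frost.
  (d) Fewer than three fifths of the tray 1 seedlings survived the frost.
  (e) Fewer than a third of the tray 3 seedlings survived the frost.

5

(a) tray 5: |A| = 7, |A ∩ B| = 3; needs |A ∩ B| < |A ∖ B| — true.
(b) tray 2: |A| = 7, |A ∩ B| = 3; needs |A ∩ B| ≤ |A ∖ B| — true.
(c) tray 4: |A| = 5, |A ∩ B| = 1; needs |A ∩ B| / |A| < 1/3 — true.
(d) tray 1: |A| = 8, |A ∩ B| = 4; needs |A ∩ B| / |A| < 3/5 — true.
(e) tray 3: |A| = 8, |A ∩ B| = 2; needs |A ∩ B| / |A| < 1/3 — true.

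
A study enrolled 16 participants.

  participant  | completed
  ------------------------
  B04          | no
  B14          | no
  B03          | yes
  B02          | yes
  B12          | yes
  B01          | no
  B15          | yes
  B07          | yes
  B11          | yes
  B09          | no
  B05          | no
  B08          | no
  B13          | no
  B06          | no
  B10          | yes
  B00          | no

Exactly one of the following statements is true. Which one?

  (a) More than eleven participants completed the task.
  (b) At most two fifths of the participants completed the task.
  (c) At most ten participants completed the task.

(c)

|A| = 16, |A ∩ B| = 7, |A ∖ B| = 9.
(a) requires |A ∩ B| > 11: false.
(b) requires |A ∩ B| / |A| ≤ 2/5: false.
(c) requires |A ∩ B| ≤ 10: true.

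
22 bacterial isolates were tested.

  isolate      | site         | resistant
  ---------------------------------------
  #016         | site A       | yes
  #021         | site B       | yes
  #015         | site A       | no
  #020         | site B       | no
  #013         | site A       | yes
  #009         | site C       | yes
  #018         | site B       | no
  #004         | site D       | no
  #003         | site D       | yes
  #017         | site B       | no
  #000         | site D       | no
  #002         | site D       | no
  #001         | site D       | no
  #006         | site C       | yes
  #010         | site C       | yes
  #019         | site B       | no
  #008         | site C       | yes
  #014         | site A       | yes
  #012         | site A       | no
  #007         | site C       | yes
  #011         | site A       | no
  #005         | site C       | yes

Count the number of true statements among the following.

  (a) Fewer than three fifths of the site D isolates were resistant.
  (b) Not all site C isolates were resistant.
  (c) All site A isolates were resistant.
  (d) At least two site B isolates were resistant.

1

(a) site D: |A| = 5, |A ∩ B| = 1; needs |A ∩ B| / |A| < 3/5 — true.
(b) site C: |A| = 6, |A ∩ B| = 6; needs A ⊄ B (|A ∖ B| ≥ 1) — false.
(c) site A: |A| = 6, |A ∩ B| = 3; needs A ⊆ B, i.e. every element of A is in B (|A ∖ B| = 0) — false.
(d) site B: |A| = 5, |A ∩ B| = 1; needs |A ∩ B| ≥ 2 — false.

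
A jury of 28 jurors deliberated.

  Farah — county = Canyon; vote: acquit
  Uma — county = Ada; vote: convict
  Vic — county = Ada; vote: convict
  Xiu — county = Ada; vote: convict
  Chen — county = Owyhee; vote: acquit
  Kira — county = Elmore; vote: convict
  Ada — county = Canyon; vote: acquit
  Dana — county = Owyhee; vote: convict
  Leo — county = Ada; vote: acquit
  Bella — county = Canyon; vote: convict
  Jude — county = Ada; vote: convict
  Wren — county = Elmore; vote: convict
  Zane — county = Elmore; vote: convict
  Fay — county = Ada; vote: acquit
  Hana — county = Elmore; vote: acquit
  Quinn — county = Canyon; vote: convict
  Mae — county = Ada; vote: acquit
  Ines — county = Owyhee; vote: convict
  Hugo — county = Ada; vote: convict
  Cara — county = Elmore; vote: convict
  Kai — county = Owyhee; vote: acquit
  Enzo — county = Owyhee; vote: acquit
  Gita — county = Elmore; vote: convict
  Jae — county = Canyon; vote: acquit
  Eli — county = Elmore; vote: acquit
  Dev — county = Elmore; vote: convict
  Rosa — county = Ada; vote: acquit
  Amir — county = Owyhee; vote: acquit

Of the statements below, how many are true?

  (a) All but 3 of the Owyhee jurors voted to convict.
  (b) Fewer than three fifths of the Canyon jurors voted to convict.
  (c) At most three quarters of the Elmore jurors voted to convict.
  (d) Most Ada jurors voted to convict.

(a) Owyhee: |A| = 6, |A ∩ B| = 2; needs |A ∖ B| = 3 — false.
(b) Canyon: |A| = 5, |A ∩ B| = 2; needs |A ∩ B| / |A| < 3/5 — true.
(c) Elmore: |A| = 8, |A ∩ B| = 6; needs |A ∩ B| / |A| ≤ 3/4 — true.
(d) Ada: |A| = 9, |A ∩ B| = 5; needs |A ∩ B| > |A ∖ B| — true.

3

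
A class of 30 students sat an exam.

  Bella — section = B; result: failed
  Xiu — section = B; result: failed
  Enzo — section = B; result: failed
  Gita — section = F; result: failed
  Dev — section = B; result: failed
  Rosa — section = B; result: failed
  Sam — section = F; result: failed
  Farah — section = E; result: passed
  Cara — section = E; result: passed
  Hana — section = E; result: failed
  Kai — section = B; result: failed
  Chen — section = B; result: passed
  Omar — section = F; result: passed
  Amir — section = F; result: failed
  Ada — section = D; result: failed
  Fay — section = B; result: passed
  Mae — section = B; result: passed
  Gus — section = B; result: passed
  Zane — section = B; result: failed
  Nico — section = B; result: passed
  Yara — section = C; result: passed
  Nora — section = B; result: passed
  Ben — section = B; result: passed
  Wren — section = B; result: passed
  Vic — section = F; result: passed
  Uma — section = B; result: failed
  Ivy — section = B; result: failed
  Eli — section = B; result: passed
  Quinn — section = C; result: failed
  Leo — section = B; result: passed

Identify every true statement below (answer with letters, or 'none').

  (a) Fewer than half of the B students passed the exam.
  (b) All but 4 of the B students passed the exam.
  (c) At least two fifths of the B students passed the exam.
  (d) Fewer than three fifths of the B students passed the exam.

(c), (d)

|A| = 19, |A ∩ B| = 10, |A ∖ B| = 9.
(a) |A ∩ B| < |A ∖ B|: fails.
(b) |A ∖ B| = 4: fails.
(c) |A ∩ B| / |A| ≥ 2/5: holds.
(d) |A ∩ B| / |A| < 3/5: holds.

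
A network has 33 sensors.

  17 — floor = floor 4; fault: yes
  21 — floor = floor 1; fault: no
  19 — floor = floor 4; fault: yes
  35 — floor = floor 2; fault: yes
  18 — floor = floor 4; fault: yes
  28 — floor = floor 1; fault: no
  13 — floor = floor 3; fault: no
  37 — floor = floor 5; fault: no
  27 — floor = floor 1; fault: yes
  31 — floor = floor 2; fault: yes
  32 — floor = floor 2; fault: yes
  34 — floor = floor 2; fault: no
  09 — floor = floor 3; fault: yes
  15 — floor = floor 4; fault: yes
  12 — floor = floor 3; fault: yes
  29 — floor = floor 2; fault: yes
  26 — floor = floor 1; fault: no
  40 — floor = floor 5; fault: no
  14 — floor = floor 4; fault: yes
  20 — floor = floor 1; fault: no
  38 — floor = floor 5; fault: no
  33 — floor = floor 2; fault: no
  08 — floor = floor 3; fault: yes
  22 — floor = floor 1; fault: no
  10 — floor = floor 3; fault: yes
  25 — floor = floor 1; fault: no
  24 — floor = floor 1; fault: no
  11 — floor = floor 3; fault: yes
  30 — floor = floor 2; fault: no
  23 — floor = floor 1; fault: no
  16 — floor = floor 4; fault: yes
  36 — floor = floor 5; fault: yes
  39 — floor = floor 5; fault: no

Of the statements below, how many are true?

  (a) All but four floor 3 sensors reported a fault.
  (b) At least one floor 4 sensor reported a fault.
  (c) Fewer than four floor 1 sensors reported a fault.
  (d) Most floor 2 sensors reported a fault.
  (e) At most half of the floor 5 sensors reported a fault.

(a) floor 3: |A| = 6, |A ∩ B| = 5; needs |A ∖ B| = 4 — false.
(b) floor 4: |A| = 6, |A ∩ B| = 6; needs A ∩ B ≠ ∅ (|A ∩ B| ≥ 1) — true.
(c) floor 1: |A| = 9, |A ∩ B| = 1; needs |A ∩ B| < 4 — true.
(d) floor 2: |A| = 7, |A ∩ B| = 4; needs |A ∩ B| > |A ∖ B| — true.
(e) floor 5: |A| = 5, |A ∩ B| = 1; needs |A ∩ B| ≤ |A ∖ B| — true.

4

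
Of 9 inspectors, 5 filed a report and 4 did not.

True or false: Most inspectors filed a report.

True

The determiner here denotes the relation: |A ∩ B| > |A ∖ B|.
|A| = 9, |A ∩ B| = 5, |A ∖ B| = 4.
5 > 4, so the statement is true.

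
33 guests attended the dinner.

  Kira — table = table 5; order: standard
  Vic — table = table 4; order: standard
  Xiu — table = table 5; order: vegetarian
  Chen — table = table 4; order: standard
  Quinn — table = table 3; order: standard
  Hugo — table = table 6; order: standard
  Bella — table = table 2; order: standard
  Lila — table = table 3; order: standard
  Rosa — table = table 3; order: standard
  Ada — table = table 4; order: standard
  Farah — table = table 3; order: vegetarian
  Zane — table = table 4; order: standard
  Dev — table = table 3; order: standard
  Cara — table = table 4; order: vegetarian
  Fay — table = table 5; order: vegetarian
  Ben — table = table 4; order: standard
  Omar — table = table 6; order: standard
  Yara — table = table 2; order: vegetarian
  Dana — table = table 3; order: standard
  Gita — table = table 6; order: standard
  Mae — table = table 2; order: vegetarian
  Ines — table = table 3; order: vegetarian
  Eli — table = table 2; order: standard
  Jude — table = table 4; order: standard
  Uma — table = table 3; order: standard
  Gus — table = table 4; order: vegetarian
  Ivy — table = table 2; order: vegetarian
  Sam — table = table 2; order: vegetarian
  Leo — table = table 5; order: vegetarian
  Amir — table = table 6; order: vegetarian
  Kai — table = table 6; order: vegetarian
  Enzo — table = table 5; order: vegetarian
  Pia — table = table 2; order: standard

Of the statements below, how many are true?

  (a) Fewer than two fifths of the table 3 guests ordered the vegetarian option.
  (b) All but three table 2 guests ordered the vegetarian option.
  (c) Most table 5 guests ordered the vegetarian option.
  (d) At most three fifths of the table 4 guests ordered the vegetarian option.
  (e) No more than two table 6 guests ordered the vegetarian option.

5

(a) table 3: |A| = 8, |A ∩ B| = 2; needs |A ∩ B| / |A| < 2/5 — true.
(b) table 2: |A| = 7, |A ∩ B| = 4; needs |A ∖ B| = 3 — true.
(c) table 5: |A| = 5, |A ∩ B| = 4; needs |A ∩ B| > |A ∖ B| — true.
(d) table 4: |A| = 8, |A ∩ B| = 2; needs |A ∩ B| / |A| ≤ 3/5 — true.
(e) table 6: |A| = 5, |A ∩ B| = 2; needs |A ∩ B| ≤ 2 — true.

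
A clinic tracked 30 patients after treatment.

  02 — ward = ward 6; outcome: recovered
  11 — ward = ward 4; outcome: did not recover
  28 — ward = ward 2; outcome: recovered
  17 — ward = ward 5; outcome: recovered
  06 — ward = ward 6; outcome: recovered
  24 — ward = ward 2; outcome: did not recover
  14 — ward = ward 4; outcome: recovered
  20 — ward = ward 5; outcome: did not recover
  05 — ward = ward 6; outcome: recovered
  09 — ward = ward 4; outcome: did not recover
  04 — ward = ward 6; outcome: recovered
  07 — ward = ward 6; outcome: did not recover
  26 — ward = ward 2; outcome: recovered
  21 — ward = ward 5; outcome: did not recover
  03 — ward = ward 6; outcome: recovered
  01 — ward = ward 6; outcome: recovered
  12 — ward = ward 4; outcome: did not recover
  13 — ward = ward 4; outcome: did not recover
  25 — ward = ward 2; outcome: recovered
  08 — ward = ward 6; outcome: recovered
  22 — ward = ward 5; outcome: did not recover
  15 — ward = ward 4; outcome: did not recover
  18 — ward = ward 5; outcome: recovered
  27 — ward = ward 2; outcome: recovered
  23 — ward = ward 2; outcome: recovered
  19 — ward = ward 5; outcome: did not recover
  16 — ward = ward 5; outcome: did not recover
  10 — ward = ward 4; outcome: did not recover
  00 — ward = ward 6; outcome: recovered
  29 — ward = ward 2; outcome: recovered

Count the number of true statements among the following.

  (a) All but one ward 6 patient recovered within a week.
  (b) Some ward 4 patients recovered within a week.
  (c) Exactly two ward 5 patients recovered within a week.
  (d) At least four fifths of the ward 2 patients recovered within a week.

4

(a) ward 6: |A| = 9, |A ∩ B| = 8; needs |A ∖ B| = 1 — true.
(b) ward 4: |A| = 7, |A ∩ B| = 1; needs A ∩ B ≠ ∅ (|A ∩ B| ≥ 1) — true.
(c) ward 5: |A| = 7, |A ∩ B| = 2; needs |A ∩ B| = 2 — true.
(d) ward 2: |A| = 7, |A ∩ B| = 6; needs |A ∩ B| / |A| ≥ 4/5 — true.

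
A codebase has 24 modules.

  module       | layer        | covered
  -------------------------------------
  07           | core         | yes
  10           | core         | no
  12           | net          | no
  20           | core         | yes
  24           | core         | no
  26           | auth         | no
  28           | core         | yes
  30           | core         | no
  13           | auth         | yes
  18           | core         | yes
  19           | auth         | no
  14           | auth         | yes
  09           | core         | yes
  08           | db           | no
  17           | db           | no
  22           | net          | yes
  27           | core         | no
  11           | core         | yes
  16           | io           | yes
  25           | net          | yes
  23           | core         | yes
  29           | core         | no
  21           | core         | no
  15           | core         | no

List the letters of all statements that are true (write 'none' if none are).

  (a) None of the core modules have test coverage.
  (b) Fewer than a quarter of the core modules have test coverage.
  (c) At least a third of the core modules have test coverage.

(c)

|A| = 14, |A ∩ B| = 7, |A ∖ B| = 7.
(a) A ∩ B = ∅ (|A ∩ B| = 0): fails.
(b) |A ∩ B| / |A| < 1/4: fails.
(c) |A ∩ B| / |A| ≥ 1/3: holds.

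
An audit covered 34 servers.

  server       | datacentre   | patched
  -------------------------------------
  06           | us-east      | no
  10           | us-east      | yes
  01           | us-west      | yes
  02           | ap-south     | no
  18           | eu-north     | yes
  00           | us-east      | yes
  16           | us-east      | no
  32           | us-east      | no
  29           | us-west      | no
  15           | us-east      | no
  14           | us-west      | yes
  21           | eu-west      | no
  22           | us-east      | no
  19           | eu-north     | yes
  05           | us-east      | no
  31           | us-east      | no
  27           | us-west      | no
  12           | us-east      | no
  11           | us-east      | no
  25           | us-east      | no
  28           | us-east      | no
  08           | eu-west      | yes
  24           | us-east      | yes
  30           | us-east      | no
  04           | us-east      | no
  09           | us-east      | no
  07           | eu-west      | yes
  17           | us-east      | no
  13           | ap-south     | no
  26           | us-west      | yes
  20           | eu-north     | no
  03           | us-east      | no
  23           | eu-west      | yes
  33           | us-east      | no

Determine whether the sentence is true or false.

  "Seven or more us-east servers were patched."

The determiner here denotes the relation: |A ∩ B| ≥ 7.
|A| = 20, |A ∩ B| = 3, |A ∖ B| = 17.
|A ∩ B| = 3, so the statement is false.

False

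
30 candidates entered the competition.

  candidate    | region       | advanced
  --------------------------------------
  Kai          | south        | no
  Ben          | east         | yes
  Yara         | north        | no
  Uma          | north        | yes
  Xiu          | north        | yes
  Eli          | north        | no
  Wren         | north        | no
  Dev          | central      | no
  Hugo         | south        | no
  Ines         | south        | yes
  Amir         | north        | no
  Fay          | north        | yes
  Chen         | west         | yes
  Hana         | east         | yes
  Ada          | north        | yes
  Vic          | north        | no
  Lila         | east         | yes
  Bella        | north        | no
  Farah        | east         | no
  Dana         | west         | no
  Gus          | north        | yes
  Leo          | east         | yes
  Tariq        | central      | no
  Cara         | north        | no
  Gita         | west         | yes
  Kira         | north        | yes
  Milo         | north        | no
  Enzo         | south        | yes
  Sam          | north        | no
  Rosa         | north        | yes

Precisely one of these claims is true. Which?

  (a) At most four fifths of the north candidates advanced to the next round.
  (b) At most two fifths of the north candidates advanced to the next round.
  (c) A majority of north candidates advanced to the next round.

(a)

|A| = 16, |A ∩ B| = 7, |A ∖ B| = 9.
(a) requires |A ∩ B| / |A| ≤ 4/5: true.
(b) requires |A ∩ B| / |A| ≤ 2/5: false.
(c) requires |A ∩ B| > |A ∖ B|: false.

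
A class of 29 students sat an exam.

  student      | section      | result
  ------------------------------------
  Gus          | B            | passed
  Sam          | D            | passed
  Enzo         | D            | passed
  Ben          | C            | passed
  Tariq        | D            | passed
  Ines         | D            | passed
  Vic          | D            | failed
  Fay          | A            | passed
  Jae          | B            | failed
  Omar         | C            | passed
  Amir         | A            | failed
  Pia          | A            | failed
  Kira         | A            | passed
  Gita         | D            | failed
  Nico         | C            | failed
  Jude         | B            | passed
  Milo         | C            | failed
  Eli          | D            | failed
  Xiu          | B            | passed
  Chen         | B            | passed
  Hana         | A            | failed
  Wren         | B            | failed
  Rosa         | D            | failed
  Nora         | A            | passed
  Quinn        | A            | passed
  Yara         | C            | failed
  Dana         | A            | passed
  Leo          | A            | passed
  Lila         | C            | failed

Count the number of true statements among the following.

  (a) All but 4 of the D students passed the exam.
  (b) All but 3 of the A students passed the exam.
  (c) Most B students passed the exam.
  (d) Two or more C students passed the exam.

(a) D: |A| = 8, |A ∩ B| = 4; needs |A ∖ B| = 4 — true.
(b) A: |A| = 9, |A ∩ B| = 6; needs |A ∖ B| = 3 — true.
(c) B: |A| = 6, |A ∩ B| = 4; needs |A ∩ B| > |A ∖ B| — true.
(d) C: |A| = 6, |A ∩ B| = 2; needs |A ∩ B| ≥ 2 — true.

4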